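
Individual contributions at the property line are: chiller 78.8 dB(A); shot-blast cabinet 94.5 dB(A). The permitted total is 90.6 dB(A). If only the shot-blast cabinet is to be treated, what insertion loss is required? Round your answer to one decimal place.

Everything except the shot-blast cabinet sums to 10^(78.8/10) = 7.586e+07 in linear terms, 78.80 dB(A).
To meet 90.6 dB(A) overall, the treated shot-blast cabinet may contribute at most 10^(90.6/10) − 7.586e+07 = 1.072e+09, i.e. 90.30 dB(A).
So the shot-blast cabinet must be reduced from 94.5 to 90.30 dB(A): IL = 4.20 dB.

4.2 dB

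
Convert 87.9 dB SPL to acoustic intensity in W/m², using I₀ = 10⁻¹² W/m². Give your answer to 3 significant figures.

0.000617 W/m²

I = I₀·10^(L/10) = 10⁻¹² × 10^(87.9/10) = 10^(-3.210).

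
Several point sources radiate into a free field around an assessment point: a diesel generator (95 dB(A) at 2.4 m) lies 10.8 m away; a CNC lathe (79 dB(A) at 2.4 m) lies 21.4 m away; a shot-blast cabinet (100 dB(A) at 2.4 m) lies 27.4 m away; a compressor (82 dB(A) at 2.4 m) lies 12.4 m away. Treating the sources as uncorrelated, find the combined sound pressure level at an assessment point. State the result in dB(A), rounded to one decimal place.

Apply inverse-square spreading to bring every level to the receiver, then sum 10^(L/10).
diesel generator: 95 − 20·log₁₀(10.8/2.4) = 95 − 13.06 = 81.94 dB(A).
CNC lathe: 79 − 20·log₁₀(21.4/2.4) = 79 − 19.00 = 60.00 dB(A).
shot-blast cabinet: 100 − 20·log₁₀(27.4/2.4) = 100 − 21.15 = 78.85 dB(A).
compressor: 82 − 20·log₁₀(12.4/2.4) = 82 − 14.26 = 67.74 dB(A).
Σ 10^(L/10) = 2.398e+08 → L_total = 10·log₁₀(2.398e+08) = 83.80 dB(A).

83.8 dB(A)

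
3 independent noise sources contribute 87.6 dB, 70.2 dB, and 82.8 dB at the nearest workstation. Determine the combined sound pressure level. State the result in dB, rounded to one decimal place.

88.9 dB

For uncorrelated sources the intensities add, so convert each level to linear form, sum, and take 10·log₁₀ of the total.
Σ 10^(L/10) = 10^(87.6/10) + 10^(70.2/10) + 10^(82.8/10) = 7.765e+08.
L_total = 10·log₁₀(7.765e+08) = 88.90 dB.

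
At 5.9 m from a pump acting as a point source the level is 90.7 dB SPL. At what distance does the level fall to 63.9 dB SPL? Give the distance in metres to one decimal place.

The 26.8 dB drop corresponds to a distance ratio of 10^(26.8/20) for a point source.
r₂ = 5.9·10^((90.7−63.9)/20) = 5.9·10^(26.8/20) = 129.08 m.

129.1 m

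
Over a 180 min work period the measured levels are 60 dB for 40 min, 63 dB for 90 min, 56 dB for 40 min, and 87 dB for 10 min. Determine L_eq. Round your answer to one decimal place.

74.6 dB

The energy average is taken in the linear domain: L_eq = 10·log₁₀[(Σ tᵢ·10^(Lᵢ/10))/T], T = 180 min.
Σ tᵢ·10^(Lᵢ/10) = 40·10^(60/10) + 90·10^(63/10) + 40·10^(56/10) + 10·10^(87/10) = 5.247e+09.
L_eq = 10·log₁₀(5.247e+09/180) = 74.65 dB.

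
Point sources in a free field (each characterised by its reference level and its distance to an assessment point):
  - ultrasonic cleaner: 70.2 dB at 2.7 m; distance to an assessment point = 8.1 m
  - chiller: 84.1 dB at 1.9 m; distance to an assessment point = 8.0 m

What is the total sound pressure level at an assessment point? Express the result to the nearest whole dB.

First find each source's level at the receiver (point-source: −20·log₁₀(r/r_ref)), then combine on an intensity basis.
ultrasonic cleaner: 70.2 − 20·log₁₀(8.1/2.7) = 70.2 − 9.54 = 60.66 dB.
chiller: 84.1 − 20·log₁₀(8.0/1.9) = 84.1 − 12.49 = 71.61 dB.
Σ 10^(L/10) = 1.566e+07 → L_total = 10·log₁₀(1.566e+07) = 71.95 dB.

72 dB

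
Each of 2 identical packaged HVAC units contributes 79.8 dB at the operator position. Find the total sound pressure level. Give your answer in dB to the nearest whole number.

With 2 equal, uncorrelated contributions the intensity is 2× that of one unit, giving a rise of 10·log₁₀ 2.
L_total = 79.8 + 10·log₁₀(2) = 79.8 + 3.010 = 82.81 dB.

83 dB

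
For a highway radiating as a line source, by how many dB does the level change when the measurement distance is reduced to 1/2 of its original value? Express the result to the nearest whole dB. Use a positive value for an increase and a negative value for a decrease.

A line source loses 3 dB per doubling of distance; generally ΔL = −10·log₁₀(r₂/r₁).
ΔL = −10·log₁₀(0.5) = +3.01 dB.

+3 dB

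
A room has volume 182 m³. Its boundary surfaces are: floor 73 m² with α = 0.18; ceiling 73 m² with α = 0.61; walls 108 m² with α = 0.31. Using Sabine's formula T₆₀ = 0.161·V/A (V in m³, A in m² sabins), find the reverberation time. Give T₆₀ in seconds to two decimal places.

0.32 s

Total absorption A = 73·0.18 + 73·0.61 + 108·0.31 = 91.15 m² sabins.
T₆₀ = 0.161·V/A = 0.161·182/91.15 = 0.321 s.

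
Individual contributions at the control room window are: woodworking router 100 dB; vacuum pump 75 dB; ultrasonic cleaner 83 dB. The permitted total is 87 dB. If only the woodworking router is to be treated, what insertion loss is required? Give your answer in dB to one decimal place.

15.7 dB

The untreated sources together contribute 10^(75/10) + 10^(83/10) = 2.311e+08, i.e. 83.64 dB.
The limit corresponds to 10^(87/10) = 5.012e+08; subtracting the fixed part leaves 2.700e+08 for the woodworking router, i.e. 84.31 dB.
Required insertion loss = 100 − 84.31 = 15.69 dB.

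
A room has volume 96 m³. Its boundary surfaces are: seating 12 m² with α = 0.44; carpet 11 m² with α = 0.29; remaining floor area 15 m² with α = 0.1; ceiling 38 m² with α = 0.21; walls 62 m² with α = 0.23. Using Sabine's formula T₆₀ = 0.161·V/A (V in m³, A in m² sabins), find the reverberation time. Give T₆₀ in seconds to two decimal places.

0.48 s

A = Σ Sᵢαᵢ = 12·0.44 + 11·0.29 + 15·0.1 + 38·0.21 + 62·0.23 = 32.21 m².
T₆₀ = 0.161 × 96 / 32.21 = 0.480 s.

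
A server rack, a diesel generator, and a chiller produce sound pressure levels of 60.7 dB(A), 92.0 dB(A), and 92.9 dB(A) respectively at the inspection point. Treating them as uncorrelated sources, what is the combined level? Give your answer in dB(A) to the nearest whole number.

Incoherent sources combine by intensity addition: L_total = 10·log₁₀(Σ 10^(L_i/10)).
Σ 10^(L/10) = 10^(60.7/10) + 10^(92.0/10) + 10^(92.9/10) = 3.536e+09.
L_total = 10·log₁₀(3.536e+09) = 95.49 dB(A).

95 dB(A)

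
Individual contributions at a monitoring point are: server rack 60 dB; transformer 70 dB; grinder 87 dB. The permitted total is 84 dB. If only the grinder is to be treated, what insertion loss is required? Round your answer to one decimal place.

3.2 dB

Everything except the grinder sums to 10^(60/10) + 10^(70/10) = 1.100e+07 in linear terms, 70.41 dB.
The limit corresponds to 10^(84/10) = 2.512e+08; subtracting the fixed part leaves 2.402e+08 for the grinder, i.e. 83.81 dB.
So the grinder must be reduced from 87 to 83.81 dB: IL = 3.19 dB.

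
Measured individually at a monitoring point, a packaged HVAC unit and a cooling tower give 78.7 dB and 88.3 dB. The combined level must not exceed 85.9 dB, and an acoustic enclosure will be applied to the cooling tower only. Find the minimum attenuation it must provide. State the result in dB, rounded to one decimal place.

Fixed contribution from the other source: Σ 10^(L/10) = 10^(78.7/10) = 7.413e+07 (78.70 dB).
The limit corresponds to 10^(85.9/10) = 3.890e+08; subtracting the fixed part leaves 3.149e+08 for the cooling tower, i.e. 84.98 dB.
So the cooling tower must be reduced from 88.3 to 84.98 dB: IL = 3.32 dB.

3.3 dB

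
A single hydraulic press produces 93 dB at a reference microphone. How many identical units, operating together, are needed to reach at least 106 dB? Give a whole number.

20

Need L₁ + 10·log₁₀ N ≥ 106, i.e. log₁₀ N ≥ 1.30.
N ≥ 10^(13.0/10) = 19.953, so N = 20.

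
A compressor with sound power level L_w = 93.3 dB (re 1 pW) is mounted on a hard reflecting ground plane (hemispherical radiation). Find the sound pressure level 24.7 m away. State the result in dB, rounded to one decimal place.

57.5 dB

L_p = L_w − 10·log₁₀(2π·r²) with r = 24.7 m.
2π·r² = 3833 m², 10·log₁₀ of that is 35.836 dB.
L_p = 93.3 − 35.836 = 57.46 dB.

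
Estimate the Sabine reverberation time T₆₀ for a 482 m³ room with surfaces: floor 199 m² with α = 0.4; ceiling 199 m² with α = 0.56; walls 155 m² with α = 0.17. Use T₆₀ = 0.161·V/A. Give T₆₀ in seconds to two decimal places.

0.36 s

Summing Sᵢαᵢ: 199·0.4 + 199·0.56 + 155·0.17 = 217.39 m².
T₆₀ = 0.161 × 482 / 217.39 = 0.357 s.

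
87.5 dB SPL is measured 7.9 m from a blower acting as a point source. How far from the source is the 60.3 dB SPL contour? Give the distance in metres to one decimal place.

181.0 m

For a point source L₁ − L₂ = 20·log₁₀(r₂/r₁), so r₂ = r₁·10^((L₁−L₂)/20).
r₂ = 7.9·10^((87.5−60.3)/20) = 7.9·10^(27.2/20) = 180.98 m.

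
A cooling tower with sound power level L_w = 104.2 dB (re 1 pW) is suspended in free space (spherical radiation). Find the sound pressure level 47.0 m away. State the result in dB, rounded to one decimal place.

59.8 dB

The power spreads over a sphere of area 4π·r², so L_p = L_w − 10·log₁₀(4π·r²).
4π·r² = 2.776e+04 m², 10·log₁₀ of that is 44.434 dB.
L_p = 104.2 − 44.434 = 59.77 dB.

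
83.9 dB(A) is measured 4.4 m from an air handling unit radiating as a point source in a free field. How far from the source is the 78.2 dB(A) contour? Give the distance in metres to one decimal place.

For a point source L₁ − L₂ = 20·log₁₀(r₂/r₁), so r₂ = r₁·10^((L₁−L₂)/20).
r₂ = 4.4·10^((83.9−78.2)/20) = 4.4·10^(5.7/20) = 8.48 m.

8.5 m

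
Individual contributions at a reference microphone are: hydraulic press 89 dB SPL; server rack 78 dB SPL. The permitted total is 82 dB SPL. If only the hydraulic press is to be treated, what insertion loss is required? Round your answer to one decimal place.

9.2 dB

The untreated sources together contribute 10^(78/10) = 6.310e+07, i.e. 78.00 dB SPL.
The limit corresponds to 10^(82/10) = 1.585e+08; subtracting the fixed part leaves 9.539e+07 for the hydraulic press, i.e. 79.80 dB SPL.
So the hydraulic press must be reduced from 89 to 79.80 dB SPL: IL = 9.20 dB.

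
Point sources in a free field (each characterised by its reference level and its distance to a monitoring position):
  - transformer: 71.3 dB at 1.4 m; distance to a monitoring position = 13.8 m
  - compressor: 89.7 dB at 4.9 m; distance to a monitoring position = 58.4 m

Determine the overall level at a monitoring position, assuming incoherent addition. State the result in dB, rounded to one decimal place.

Apply inverse-square spreading to bring every level to the receiver, then sum 10^(L/10).
transformer: 71.3 − 20·log₁₀(13.8/1.4) = 71.3 − 19.88 = 51.42 dB.
compressor: 89.7 − 20·log₁₀(58.4/4.9) = 89.7 − 21.52 = 68.18 dB.
Σ 10^(L/10) = 6.709e+06 → L_total = 10·log₁₀(6.709e+06) = 68.27 dB.

68.3 dB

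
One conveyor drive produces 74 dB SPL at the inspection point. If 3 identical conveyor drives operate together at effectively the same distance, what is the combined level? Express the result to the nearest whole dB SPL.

79 dB SPL

N identical incoherent sources raise the level by 10·log₁₀ N.
L_total = 74 + 10·log₁₀(3) = 74 + 4.771 = 78.77 dB SPL.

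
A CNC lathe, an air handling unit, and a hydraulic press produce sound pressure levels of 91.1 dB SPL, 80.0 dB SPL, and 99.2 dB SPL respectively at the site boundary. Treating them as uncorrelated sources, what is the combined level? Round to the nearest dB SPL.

100 dB SPL

For uncorrelated sources the intensities add, so convert each level to linear form, sum, and take 10·log₁₀ of the total.
Σ 10^(L/10) = 10^(91.1/10) + 10^(80.0/10) + 10^(99.2/10) = 9.706e+09.
L_total = 10·log₁₀(9.706e+09) = 99.87 dB SPL.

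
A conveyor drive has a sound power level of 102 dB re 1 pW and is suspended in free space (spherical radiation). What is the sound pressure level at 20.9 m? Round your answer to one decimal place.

64.6 dB

Free-field spherical radiation: L_p = L_w − 10·log₁₀(4π·r²), r = 20.9 m.
4π·r² = 5489 m², 10·log₁₀ of that is 37.395 dB.
L_p = 102 − 37.395 = 64.60 dB.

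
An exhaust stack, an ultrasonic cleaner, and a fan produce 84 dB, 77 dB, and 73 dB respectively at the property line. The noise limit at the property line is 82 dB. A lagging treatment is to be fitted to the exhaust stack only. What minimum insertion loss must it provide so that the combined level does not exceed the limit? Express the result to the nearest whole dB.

5 dB

Everything except the exhaust stack sums to 10^(77/10) + 10^(73/10) = 7.007e+07 in linear terms, 78.46 dB.
To meet 82 dB overall, the treated exhaust stack may contribute at most 10^(82/10) − 7.007e+07 = 8.842e+07, i.e. 79.47 dB.
So the exhaust stack must be reduced from 84 to 79.47 dB: IL = 4.53 dB.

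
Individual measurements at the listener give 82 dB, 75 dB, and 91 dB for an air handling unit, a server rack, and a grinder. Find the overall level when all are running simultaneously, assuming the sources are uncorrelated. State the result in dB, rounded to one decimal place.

91.6 dB

Incoherent sources combine by intensity addition: L_total = 10·log₁₀(Σ 10^(L_i/10)).
Σ 10^(L/10) = 10^(82/10) + 10^(75/10) + 10^(91/10) = 1.449e+09.
L_total = 10·log₁₀(1.449e+09) = 91.61 dB.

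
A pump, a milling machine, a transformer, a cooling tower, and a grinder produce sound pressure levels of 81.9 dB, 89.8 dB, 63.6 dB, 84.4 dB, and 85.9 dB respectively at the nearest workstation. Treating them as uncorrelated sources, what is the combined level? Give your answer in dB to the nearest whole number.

92 dB

For uncorrelated sources the intensities add, so convert each level to linear form, sum, and take 10·log₁₀ of the total.
Σ 10^(L/10) = 10^(81.9/10) + 10^(89.8/10) + 10^(63.6/10) + 10^(84.4/10) + 10^(85.9/10) = 1.777e+09.
L_total = 10·log₁₀(1.777e+09) = 92.50 dB.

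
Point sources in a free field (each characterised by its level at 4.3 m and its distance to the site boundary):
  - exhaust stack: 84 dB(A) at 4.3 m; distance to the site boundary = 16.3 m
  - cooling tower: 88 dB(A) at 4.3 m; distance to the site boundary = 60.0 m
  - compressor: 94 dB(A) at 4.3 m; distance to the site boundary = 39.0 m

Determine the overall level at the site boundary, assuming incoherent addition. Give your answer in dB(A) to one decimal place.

Apply inverse-square spreading to bring every level to the receiver, then sum 10^(L/10).
exhaust stack: 84 − 20·log₁₀(16.3/4.3) = 84 − 11.57 = 72.43 dB(A).
cooling tower: 88 − 20·log₁₀(60.0/4.3) = 88 − 22.89 = 65.11 dB(A).
compressor: 94 − 20·log₁₀(39.0/4.3) = 94 − 19.15 = 74.85 dB(A).
Σ 10^(L/10) = 5.126e+07 → L_total = 10·log₁₀(5.126e+07) = 77.10 dB(A).

77.1 dB(A)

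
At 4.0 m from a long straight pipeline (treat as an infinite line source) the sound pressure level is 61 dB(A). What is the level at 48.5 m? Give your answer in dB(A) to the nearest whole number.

Cylindrical spreading from a line source gives a 10·log₁₀(r₂/r₁) drop.
L₂ = 61 − 10·log₁₀(48.5/4.0) = 61 − 10.837 = 50.16 dB(A).

50 dB(A)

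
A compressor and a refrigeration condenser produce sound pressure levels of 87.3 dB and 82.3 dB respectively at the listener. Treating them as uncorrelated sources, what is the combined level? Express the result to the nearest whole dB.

Incoherent sources combine by intensity addition: L_total = 10·log₁₀(Σ 10^(L_i/10)).
Σ 10^(L/10) = 10^(87.3/10) + 10^(82.3/10) = 7.069e+08.
L_total = 10·log₁₀(7.069e+08) = 88.49 dB.

88 dB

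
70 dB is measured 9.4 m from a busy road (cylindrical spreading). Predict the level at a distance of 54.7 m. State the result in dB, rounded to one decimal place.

Line-source attenuation: ΔL = 10·log₁₀(r₂/r₁) = 10·log₁₀(54.7/9.4) = 7.649 dB.
L₂ = 70 − 10·log₁₀(54.7/9.4) = 70 − 7.649 = 62.35 dB.

62.4 dB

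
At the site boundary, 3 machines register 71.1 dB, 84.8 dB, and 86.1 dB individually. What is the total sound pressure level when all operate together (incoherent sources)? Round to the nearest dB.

For uncorrelated sources the intensities add, so convert each level to linear form, sum, and take 10·log₁₀ of the total.
Σ 10^(L/10) = 10^(71.1/10) + 10^(84.8/10) + 10^(86.1/10) = 7.223e+08.
L_total = 10·log₁₀(7.223e+08) = 88.59 dB.

89 dB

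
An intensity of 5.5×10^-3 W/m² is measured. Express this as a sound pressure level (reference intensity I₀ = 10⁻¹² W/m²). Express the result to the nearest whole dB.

L = 10·log₁₀(I/I₀) = 10·log₁₀(5.5×10^-3/10⁻¹²) = 10·log₁₀(5.5×10^9).
L = 10·(0.7404 + 9) = 97.40 dB.

97 dB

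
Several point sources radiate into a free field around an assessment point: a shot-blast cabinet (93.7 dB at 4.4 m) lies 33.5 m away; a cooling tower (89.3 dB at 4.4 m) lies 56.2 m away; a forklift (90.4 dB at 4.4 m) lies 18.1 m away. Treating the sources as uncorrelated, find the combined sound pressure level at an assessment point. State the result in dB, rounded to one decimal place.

80.4 dB

Apply inverse-square spreading to bring every level to the receiver, then sum 10^(L/10).
shot-blast cabinet: 93.7 − 20·log₁₀(33.5/4.4) = 93.7 − 17.63 = 76.07 dB.
cooling tower: 89.3 − 20·log₁₀(56.2/4.4) = 89.3 − 22.13 = 67.17 dB.
forklift: 90.4 − 20·log₁₀(18.1/4.4) = 90.4 − 12.28 = 78.12 dB.
Σ 10^(L/10) = 1.105e+08 → L_total = 10·log₁₀(1.105e+08) = 80.43 dB.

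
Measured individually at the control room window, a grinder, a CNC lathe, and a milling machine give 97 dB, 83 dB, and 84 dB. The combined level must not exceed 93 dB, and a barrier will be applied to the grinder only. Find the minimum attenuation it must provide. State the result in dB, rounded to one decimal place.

5.1 dB

Everything except the grinder sums to 10^(83/10) + 10^(84/10) = 4.507e+08 in linear terms, 86.54 dB.
The limit corresponds to 10^(93/10) = 1.995e+09; subtracting the fixed part leaves 1.545e+09 for the grinder, i.e. 91.89 dB.
So the grinder must be reduced from 97 to 91.89 dB: IL = 5.11 dB.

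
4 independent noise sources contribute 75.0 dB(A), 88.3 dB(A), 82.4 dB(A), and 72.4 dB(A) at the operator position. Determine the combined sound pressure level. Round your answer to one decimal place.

89.5 dB(A)

For uncorrelated sources the intensities add, so convert each level to linear form, sum, and take 10·log₁₀ of the total.
Σ 10^(L/10) = 10^(75.0/10) + 10^(88.3/10) + 10^(82.4/10) + 10^(72.4/10) = 8.989e+08.
L_total = 10·log₁₀(8.989e+08) = 89.54 dB(A).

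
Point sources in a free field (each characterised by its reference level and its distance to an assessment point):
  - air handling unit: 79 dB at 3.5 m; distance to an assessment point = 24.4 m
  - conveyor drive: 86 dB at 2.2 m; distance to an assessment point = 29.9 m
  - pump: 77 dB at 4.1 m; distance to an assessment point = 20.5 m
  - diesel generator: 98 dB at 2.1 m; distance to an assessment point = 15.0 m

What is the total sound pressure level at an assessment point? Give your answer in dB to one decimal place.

Propagate each source to the receiver with L = L_ref − 20·log₁₀(r/r_ref), then add intensities.
air handling unit: 79 − 20·log₁₀(24.4/3.5) = 79 − 16.87 = 62.13 dB.
conveyor drive: 86 − 20·log₁₀(29.9/2.2) = 86 − 22.66 = 63.34 dB.
pump: 77 − 20·log₁₀(20.5/4.1) = 77 − 13.98 = 63.02 dB.
diesel generator: 98 − 20·log₁₀(15.0/2.1) = 98 − 17.08 = 80.92 dB.
Σ 10^(L/10) = 1.295e+08 → L_total = 10·log₁₀(1.295e+08) = 81.12 dB.

81.1 dB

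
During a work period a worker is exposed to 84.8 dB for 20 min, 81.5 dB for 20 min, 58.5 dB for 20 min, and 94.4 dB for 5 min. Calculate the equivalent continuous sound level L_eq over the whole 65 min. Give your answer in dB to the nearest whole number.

L_eq = 10·log₁₀[(1/T)·Σ tᵢ·10^(Lᵢ/10)] with T = 65 min.
Σ tᵢ·10^(Lᵢ/10) = 20·10^(84.8/10) + 20·10^(81.5/10) + 20·10^(58.5/10) + 5·10^(94.4/10) = 2.265e+10.
L_eq = 10·log₁₀(2.265e+10/65) = 85.42 dB.

85 dB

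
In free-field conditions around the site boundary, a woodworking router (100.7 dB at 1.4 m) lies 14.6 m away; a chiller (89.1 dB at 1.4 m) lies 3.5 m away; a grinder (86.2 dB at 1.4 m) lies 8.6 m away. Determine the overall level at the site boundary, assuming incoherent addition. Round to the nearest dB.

Propagate each source to the receiver with L = L_ref − 20·log₁₀(r/r_ref), then add intensities.
woodworking router: 100.7 − 20·log₁₀(14.6/1.4) = 100.7 − 20.36 = 80.34 dB.
chiller: 89.1 − 20·log₁₀(3.5/1.4) = 89.1 − 7.96 = 81.14 dB.
grinder: 86.2 − 20·log₁₀(8.6/1.4) = 86.2 − 15.77 = 70.43 dB.
Σ 10^(L/10) = 2.491e+08 → L_total = 10·log₁₀(2.491e+08) = 83.96 dB.

84 dB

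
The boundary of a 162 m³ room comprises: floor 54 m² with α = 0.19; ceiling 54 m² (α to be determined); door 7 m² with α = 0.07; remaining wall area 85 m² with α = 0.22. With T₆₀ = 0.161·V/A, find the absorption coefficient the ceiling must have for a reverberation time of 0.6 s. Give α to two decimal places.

0.26

From T₆₀ = 0.161·V/A, the target T₆₀ = 0.6 s needs A = 0.161·162/0.6 = 43.47 m².
Absorption from the other surfaces = 54·0.19 + 7·0.07 + 85·0.22 = 29.45 m², so the ceiling must supply 14.02 m² over 54 m².
α = 14.02/54 = 0.260.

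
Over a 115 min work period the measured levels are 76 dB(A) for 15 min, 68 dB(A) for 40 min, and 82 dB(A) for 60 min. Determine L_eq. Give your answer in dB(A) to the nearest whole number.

The energy average is taken in the linear domain: L_eq = 10·log₁₀[(Σ tᵢ·10^(Lᵢ/10))/T], T = 115 min.
Σ tᵢ·10^(Lᵢ/10) = 15·10^(76/10) + 40·10^(68/10) + 60·10^(82/10) = 1.036e+10.
L_eq = 10·log₁₀(1.036e+10/115) = 79.55 dB(A).

80 dB(A)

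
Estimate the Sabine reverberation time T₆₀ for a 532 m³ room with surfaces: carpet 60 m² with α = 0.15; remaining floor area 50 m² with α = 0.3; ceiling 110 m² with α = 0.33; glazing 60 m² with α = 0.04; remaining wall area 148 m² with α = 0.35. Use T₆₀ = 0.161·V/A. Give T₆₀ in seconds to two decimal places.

0.75 s

Total absorption A = 60·0.15 + 50·0.3 + 110·0.33 + 60·0.04 + 148·0.35 = 114.50 m² sabins.
T₆₀ = 0.161 × 532 / 114.50 = 0.748 s.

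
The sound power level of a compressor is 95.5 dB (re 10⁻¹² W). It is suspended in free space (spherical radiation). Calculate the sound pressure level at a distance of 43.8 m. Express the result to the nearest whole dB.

The power spreads over a sphere of area 4π·r², so L_p = L_w − 10·log₁₀(4π·r²).
4π·r² = 2.411e+04 m², 10·log₁₀ of that is 43.822 dB.
L_p = 95.5 − 43.822 = 51.68 dB.

52 dB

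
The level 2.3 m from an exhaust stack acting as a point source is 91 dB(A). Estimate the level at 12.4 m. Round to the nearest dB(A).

For a point source, L₂ = L₁ − 20·log₁₀(r₂/r₁).
L₂ = 91 − 20·log₁₀(12.4/2.3) = 91 − 14.634 = 76.37 dB(A).

76 dB(A)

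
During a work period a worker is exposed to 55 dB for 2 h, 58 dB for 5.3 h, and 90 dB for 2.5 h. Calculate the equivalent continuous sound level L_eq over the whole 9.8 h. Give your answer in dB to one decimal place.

L_eq = 10·log₁₀[(1/T)·Σ tᵢ·10^(Lᵢ/10)] with T = 9.8 h.
Σ tᵢ·10^(Lᵢ/10) = 2·10^(55/10) + 5.3·10^(58/10) + 2.5·10^(90/10) = 2.504e+09.
L_eq = 10·log₁₀(2.504e+09/9.8) = 84.07 dB.

84.1 dB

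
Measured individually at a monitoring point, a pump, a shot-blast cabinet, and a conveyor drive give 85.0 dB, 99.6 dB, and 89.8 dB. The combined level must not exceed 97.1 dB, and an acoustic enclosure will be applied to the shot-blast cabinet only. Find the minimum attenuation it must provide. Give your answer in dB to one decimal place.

Fixed contribution from the other sources: Σ 10^(L/10) = 10^(85.0/10) + 10^(89.8/10) = 1.271e+09 (91.04 dB).
To meet 97.1 dB overall, the treated shot-blast cabinet may contribute at most 10^(97.1/10) − 1.271e+09 = 3.857e+09, i.e. 95.86 dB.
Required insertion loss = 99.6 − 95.86 = 3.74 dB.

3.7 dB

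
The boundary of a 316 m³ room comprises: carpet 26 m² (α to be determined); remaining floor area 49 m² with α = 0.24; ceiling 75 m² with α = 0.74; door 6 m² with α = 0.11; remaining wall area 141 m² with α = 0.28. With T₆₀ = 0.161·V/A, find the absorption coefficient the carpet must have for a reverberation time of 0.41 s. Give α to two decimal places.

Required total absorption A = 0.161·316/0.41 = 124.09 m².
Absorption from the other surfaces = 49·0.24 + 75·0.74 + 6·0.11 + 141·0.28 = 107.40 m², so the carpet must supply 16.69 m² over 26 m².
α = 16.69/26 = 0.642.

0.64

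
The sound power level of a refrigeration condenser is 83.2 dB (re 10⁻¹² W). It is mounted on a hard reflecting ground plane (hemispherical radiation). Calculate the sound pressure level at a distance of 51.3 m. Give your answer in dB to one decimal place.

Free-field hemispherical radiation: L_p = L_w − 10·log₁₀(2π·r²), r = 51.3 m.
2π·r² = 1.654e+04 m², 10·log₁₀ of that is 42.184 dB.
L_p = 83.2 − 42.184 = 41.02 dB.

41.0 dB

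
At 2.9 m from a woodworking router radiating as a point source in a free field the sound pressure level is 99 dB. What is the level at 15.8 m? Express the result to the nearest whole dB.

For a point source, L₂ = L₁ − 20·log₁₀(r₂/r₁).
L₂ = 99 − 20·log₁₀(15.8/2.9) = 99 − 14.725 = 84.27 dB.

84 dB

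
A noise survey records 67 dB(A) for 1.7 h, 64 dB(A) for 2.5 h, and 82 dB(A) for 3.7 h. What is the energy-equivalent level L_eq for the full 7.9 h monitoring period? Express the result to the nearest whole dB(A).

L_eq = 10·log₁₀[(1/T)·Σ tᵢ·10^(Lᵢ/10)] with T = 7.9 h.
Σ tᵢ·10^(Lᵢ/10) = 1.7·10^(67/10) + 2.5·10^(64/10) + 3.7·10^(82/10) = 6.012e+08.
L_eq = 10·log₁₀(6.012e+08/7.9) = 78.81 dB(A).

79 dB(A)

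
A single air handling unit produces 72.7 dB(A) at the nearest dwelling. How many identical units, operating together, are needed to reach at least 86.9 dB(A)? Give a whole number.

The shortfall is 86.9 − 72.7 = 14.2 dB, and N units add 10·log₁₀ N, so need 10·log₁₀ N ≥ 14.2.
N ≥ 10^(14.2/10) = 26.303, so N = 27.

27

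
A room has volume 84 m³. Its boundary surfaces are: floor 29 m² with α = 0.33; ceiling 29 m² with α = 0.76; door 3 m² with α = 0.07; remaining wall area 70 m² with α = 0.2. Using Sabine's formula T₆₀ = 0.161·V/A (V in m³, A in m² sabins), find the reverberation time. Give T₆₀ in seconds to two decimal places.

Total absorption A = 29·0.33 + 29·0.76 + 3·0.07 + 70·0.2 = 45.82 m² sabins.
T₆₀ = 0.161·V/A = 0.161·84/45.82 = 0.295 s.

0.30 s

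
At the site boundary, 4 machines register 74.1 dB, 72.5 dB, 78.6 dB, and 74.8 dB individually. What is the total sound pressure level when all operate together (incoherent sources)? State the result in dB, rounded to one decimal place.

81.6 dB

Incoherent sources combine by intensity addition: L_total = 10·log₁₀(Σ 10^(L_i/10)).
Σ 10^(L/10) = 10^(74.1/10) + 10^(72.5/10) + 10^(78.6/10) + 10^(74.8/10) = 1.461e+08.
L_total = 10·log₁₀(1.461e+08) = 81.65 dB.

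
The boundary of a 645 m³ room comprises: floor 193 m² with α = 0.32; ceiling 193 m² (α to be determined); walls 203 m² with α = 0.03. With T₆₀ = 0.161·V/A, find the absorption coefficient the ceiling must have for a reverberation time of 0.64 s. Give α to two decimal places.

A = 0.161·V/T₆₀ = 0.161·645/0.64 = 162.26 m² sabins.
Absorption from the other surfaces = 193·0.32 + 203·0.03 = 67.85 m², so the ceiling must supply 94.41 m² over 193 m².
α = 94.41/193 = 0.489.

0.49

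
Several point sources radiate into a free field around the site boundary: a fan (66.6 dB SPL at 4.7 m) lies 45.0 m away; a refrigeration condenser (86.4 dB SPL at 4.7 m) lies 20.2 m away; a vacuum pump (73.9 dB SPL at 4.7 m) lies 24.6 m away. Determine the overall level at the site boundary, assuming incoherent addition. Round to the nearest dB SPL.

74 dB SPL

Apply inverse-square spreading to bring every level to the receiver, then sum 10^(L/10).
fan: 66.6 − 20·log₁₀(45.0/4.7) = 66.6 − 19.62 = 46.98 dB SPL.
refrigeration condenser: 86.4 − 20·log₁₀(20.2/4.7) = 86.4 − 12.67 = 73.73 dB SPL.
vacuum pump: 73.9 − 20·log₁₀(24.6/4.7) = 73.9 − 14.38 = 59.52 dB SPL.
Σ 10^(L/10) = 2.458e+07 → L_total = 10·log₁₀(2.458e+07) = 73.91 dB SPL.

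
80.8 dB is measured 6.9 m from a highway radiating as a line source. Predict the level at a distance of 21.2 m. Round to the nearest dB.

Line-source attenuation: ΔL = 10·log₁₀(r₂/r₁) = 10·log₁₀(21.2/6.9) = 4.875 dB.
L₂ = 80.8 − 10·log₁₀(21.2/6.9) = 80.8 − 4.875 = 75.93 dB.

76 dB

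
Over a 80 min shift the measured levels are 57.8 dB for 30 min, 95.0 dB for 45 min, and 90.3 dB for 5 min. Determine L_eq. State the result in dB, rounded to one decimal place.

The energy average is taken in the linear domain: L_eq = 10·log₁₀[(Σ tᵢ·10^(Lᵢ/10))/T], T = 80 min.
Σ tᵢ·10^(Lᵢ/10) = 30·10^(57.8/10) + 45·10^(95.0/10) + 5·10^(90.3/10) = 1.477e+11.
L_eq = 10·log₁₀(1.477e+11/80) = 92.66 dB.

92.7 dB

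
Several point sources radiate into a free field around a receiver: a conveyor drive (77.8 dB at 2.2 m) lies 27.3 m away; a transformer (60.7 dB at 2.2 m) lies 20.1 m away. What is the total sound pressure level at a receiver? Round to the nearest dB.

First find each source's level at the receiver (point-source: −20·log₁₀(r/r_ref)), then combine on an intensity basis.
conveyor drive: 77.8 − 20·log₁₀(27.3/2.2) = 77.8 − 21.87 = 55.93 dB.
transformer: 60.7 − 20·log₁₀(20.1/2.2) = 60.7 − 19.22 = 41.48 dB.
Σ 10^(L/10) = 4.054e+05 → L_total = 10·log₁₀(4.054e+05) = 56.08 dB.

56 dB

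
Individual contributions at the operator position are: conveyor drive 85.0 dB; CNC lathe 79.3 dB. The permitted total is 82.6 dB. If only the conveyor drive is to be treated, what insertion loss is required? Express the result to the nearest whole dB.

Fixed contribution from the other source: Σ 10^(L/10) = 10^(79.3/10) = 8.511e+07 (79.30 dB).
To meet 82.6 dB overall, the treated conveyor drive may contribute at most 10^(82.6/10) − 8.511e+07 = 9.686e+07, i.e. 79.86 dB.
So the conveyor drive must be reduced from 85.0 to 79.86 dB: IL = 5.14 dB.

5 dB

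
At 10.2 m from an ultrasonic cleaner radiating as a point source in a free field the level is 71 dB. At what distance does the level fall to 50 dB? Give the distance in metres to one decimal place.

For a point source L₁ − L₂ = 20·log₁₀(r₂/r₁), so r₂ = r₁·10^((L₁−L₂)/20).
r₂ = 10.2·10^((71−50)/20) = 10.2·10^(21.0/20) = 114.45 m.

114.4 m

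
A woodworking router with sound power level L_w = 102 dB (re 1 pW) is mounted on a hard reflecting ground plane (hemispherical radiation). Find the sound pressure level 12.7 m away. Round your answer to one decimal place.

L_p = L_w − 10·log₁₀(2π·r²) with r = 12.7 m.
2π·r² = 1013 m², 10·log₁₀ of that is 30.058 dB.
L_p = 102 − 30.058 = 71.94 dB.

71.9 dB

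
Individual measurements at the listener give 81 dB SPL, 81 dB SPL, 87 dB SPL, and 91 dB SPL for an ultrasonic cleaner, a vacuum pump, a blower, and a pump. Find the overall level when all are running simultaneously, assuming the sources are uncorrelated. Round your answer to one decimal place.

For uncorrelated sources the intensities add, so convert each level to linear form, sum, and take 10·log₁₀ of the total.
Σ 10^(L/10) = 10^(81/10) + 10^(81/10) + 10^(87/10) + 10^(91/10) = 2.012e+09.
L_total = 10·log₁₀(2.012e+09) = 93.04 dB SPL.

93.0 dB SPL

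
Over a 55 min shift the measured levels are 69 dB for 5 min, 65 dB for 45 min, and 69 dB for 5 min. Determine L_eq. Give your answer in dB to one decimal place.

Weight each interval's intensity by its duration and average over T = 55 min:
Σ tᵢ·10^(Lᵢ/10) = 5·10^(69/10) + 45·10^(65/10) + 5·10^(69/10) = 2.217e+08.
L_eq = 10·log₁₀(2.217e+08/55) = 66.05 dB.

66.1 dB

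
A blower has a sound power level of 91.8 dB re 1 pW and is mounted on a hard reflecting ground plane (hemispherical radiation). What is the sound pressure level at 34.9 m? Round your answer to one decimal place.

53.0 dB

The power spreads over a hemisphere of area 2π·r², so L_p = L_w − 10·log₁₀(2π·r²).
2π·r² = 7653 m², 10·log₁₀ of that is 38.838 dB.
L_p = 91.8 − 38.838 = 52.96 dB.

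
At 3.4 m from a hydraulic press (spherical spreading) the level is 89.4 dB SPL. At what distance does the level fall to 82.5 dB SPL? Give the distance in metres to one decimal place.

7.5 m

Point-source spreading drops the level by 20·log₁₀(r₂/r₁); inverting, r₂/r₁ = 10^(ΔL/20).
r₂ = 3.4·10^((89.4−82.5)/20) = 3.4·10^(6.9/20) = 7.52 m.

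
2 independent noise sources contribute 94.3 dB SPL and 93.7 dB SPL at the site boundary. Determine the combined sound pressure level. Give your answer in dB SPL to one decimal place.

For uncorrelated sources the intensities add, so convert each level to linear form, sum, and take 10·log₁₀ of the total.
Σ 10^(L/10) = 10^(94.3/10) + 10^(93.7/10) = 5.036e+09.
L_total = 10·log₁₀(5.036e+09) = 97.02 dB SPL.

97.0 dB SPL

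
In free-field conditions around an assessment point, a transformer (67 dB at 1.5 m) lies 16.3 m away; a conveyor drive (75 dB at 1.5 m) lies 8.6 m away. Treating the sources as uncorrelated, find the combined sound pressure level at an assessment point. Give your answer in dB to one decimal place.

Propagate each source to the receiver with L = L_ref − 20·log₁₀(r/r_ref), then add intensities.
transformer: 67 − 20·log₁₀(16.3/1.5) = 67 − 20.72 = 46.28 dB.
conveyor drive: 75 − 20·log₁₀(8.6/1.5) = 75 − 15.17 = 59.83 dB.
Σ 10^(L/10) = 1.004e+06 → L_total = 10·log₁₀(1.004e+06) = 60.02 dB.

60.0 dB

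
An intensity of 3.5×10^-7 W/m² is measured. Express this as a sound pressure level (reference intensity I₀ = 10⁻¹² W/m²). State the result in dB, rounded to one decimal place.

55.4 dB

L = 10·log₁₀(I/I₀) = 10·log₁₀(3.5×10^-7/10⁻¹²) = 10·log₁₀(3.5×10^5).
L = 10·(0.5441 + 5) = 55.44 dB.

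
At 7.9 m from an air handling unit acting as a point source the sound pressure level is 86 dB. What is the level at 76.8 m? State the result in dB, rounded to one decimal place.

66.2 dB

For a point source, L₂ = L₁ − 20·log₁₀(r₂/r₁).
L₂ = 86 − 20·log₁₀(76.8/7.9) = 86 − 19.755 = 66.25 dB.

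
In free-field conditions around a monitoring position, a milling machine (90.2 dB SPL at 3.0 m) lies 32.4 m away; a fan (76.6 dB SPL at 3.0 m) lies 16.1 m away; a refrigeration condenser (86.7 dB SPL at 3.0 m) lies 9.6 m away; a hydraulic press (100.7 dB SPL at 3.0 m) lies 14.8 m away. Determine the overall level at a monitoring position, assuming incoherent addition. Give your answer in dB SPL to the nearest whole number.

87 dB SPL

First find each source's level at the receiver (point-source: −20·log₁₀(r/r_ref)), then combine on an intensity basis.
milling machine: 90.2 − 20·log₁₀(32.4/3.0) = 90.2 − 20.67 = 69.53 dB SPL.
fan: 76.6 − 20·log₁₀(16.1/3.0) = 76.6 − 14.59 = 62.01 dB SPL.
refrigeration condenser: 86.7 − 20·log₁₀(9.6/3.0) = 86.7 − 10.10 = 76.60 dB SPL.
hydraulic press: 100.7 − 20·log₁₀(14.8/3.0) = 100.7 − 13.86 = 86.84 dB SPL.
Σ 10^(L/10) = 5.390e+08 → L_total = 10·log₁₀(5.390e+08) = 87.32 dB SPL.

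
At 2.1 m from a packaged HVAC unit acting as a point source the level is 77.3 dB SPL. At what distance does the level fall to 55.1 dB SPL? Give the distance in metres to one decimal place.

27.1 m

Point-source spreading drops the level by 20·log₁₀(r₂/r₁); inverting, r₂/r₁ = 10^(ΔL/20).
r₂ = 2.1·10^((77.3−55.1)/20) = 2.1·10^(22.2/20) = 27.05 m.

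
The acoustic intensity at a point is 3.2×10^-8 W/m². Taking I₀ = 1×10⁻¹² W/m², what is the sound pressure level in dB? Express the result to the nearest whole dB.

I/I₀ = 3.2×10^-8/10⁻¹² = 3.2×10^4, and L = 10·log₁₀(I/I₀).
L = 10·(0.5051 + 4) = 45.05 dB.

45 dB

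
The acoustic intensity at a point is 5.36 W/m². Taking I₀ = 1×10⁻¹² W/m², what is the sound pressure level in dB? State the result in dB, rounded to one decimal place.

127.3 dB

Dividing by I₀ shifts the exponent by 12: I/I₀ = 5.36×10^12.
L = 10·(0.7292 + 12) = 127.29 dB.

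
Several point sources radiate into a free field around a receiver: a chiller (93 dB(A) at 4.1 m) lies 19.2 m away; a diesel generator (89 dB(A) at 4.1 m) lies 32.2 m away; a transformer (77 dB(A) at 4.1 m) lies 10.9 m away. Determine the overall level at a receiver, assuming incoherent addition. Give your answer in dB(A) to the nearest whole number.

First find each source's level at the receiver (point-source: −20·log₁₀(r/r_ref)), then combine on an intensity basis.
chiller: 93 − 20·log₁₀(19.2/4.1) = 93 − 13.41 = 79.59 dB(A).
diesel generator: 89 − 20·log₁₀(32.2/4.1) = 89 − 17.90 = 71.10 dB(A).
transformer: 77 − 20·log₁₀(10.9/4.1) = 77 − 8.49 = 68.51 dB(A).
Σ 10^(L/10) = 1.110e+08 → L_total = 10·log₁₀(1.110e+08) = 80.45 dB(A).

80 dB(A)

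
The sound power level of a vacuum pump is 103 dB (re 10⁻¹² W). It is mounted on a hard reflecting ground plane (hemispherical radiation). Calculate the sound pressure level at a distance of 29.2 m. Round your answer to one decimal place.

65.7 dB

L_p = L_w − 10·log₁₀(2π·r²) with r = 29.2 m.
2π·r² = 5357 m², 10·log₁₀ of that is 37.289 dB.
L_p = 103 − 37.289 = 65.71 dB.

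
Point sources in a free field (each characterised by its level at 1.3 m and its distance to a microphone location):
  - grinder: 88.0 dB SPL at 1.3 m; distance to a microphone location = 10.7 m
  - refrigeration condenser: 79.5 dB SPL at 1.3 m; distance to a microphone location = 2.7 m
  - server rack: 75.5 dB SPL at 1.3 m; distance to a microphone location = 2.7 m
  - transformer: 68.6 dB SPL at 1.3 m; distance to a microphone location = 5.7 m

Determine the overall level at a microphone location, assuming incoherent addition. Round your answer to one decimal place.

75.9 dB SPL

First find each source's level at the receiver (point-source: −20·log₁₀(r/r_ref)), then combine on an intensity basis.
grinder: 88.0 − 20·log₁₀(10.7/1.3) = 88.0 − 18.31 = 69.69 dB SPL.
refrigeration condenser: 79.5 − 20·log₁₀(2.7/1.3) = 79.5 − 6.35 = 73.15 dB SPL.
server rack: 75.5 − 20·log₁₀(2.7/1.3) = 75.5 − 6.35 = 69.15 dB SPL.
transformer: 68.6 − 20·log₁₀(5.7/1.3) = 68.6 − 12.84 = 55.76 dB SPL.
Σ 10^(L/10) = 3.858e+07 → L_total = 10·log₁₀(3.858e+07) = 75.86 dB SPL.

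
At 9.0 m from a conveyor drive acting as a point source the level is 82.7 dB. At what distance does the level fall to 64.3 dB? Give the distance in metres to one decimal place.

For a point source L₁ − L₂ = 20·log₁₀(r₂/r₁), so r₂ = r₁·10^((L₁−L₂)/20).
r₂ = 9.0·10^((82.7−64.3)/20) = 9.0·10^(18.4/20) = 74.86 m.

74.9 m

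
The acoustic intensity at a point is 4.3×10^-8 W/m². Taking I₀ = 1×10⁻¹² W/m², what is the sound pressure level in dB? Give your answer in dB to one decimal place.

L = 10·log₁₀(I/I₀) = 10·log₁₀(4.3×10^-8/10⁻¹²) = 10·log₁₀(4.3×10^4).
L = 10·(0.6335 + 4) = 46.33 dB.

46.3 dB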